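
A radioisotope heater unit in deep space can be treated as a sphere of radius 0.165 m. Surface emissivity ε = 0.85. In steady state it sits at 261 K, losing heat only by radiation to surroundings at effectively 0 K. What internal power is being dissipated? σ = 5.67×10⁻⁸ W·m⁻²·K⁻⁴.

P ≈ 76.5 W

Steady state: P = εσA T⁴.
A = 4πr² = 0.3421 m²; T⁴ = (261)⁴ = 4.640×10⁹ K⁴.
P = 0.85 × 5.67×10⁻⁸ × 0.3421 × 4.640×10⁹.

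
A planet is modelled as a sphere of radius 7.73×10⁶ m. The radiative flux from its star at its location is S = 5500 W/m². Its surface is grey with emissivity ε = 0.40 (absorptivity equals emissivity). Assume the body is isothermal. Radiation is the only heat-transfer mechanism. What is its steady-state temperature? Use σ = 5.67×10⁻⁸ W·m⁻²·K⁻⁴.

T ≈ 395 K

At equilibrium, absorbed power = emitted power.
Absorbing cross-section = πr² = 1.877×10¹⁴ m²; emitting surface = 4πr² = 7.509×10¹⁴ m² (ratio 4).
εS·A_cross = εσ·A_surf·T⁴  ⇒  T⁴ = S/(4σ)   (ε cancels).
T⁴ = 5500/(4·5.67×10⁻⁸) = 2.425×10¹⁰ K⁴.
T = (2.425×10¹⁰)^(1/4).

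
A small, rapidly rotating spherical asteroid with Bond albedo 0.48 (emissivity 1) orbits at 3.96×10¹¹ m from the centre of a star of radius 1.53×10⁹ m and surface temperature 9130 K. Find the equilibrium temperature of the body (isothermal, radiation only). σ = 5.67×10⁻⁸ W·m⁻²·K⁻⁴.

The star's surface emits σT_*⁴; at distance d the flux is S = σT_*⁴(R_*/d)².
S = 5.67×10⁻⁸·(9130)⁴·(1.53×10⁹/3.96×10¹¹)² = 5881 W/m².
For an isothermal sphere T⁴ = (1−a)S/(4σ) = 1.348×10¹⁰ K⁴.

T ≈ 341 K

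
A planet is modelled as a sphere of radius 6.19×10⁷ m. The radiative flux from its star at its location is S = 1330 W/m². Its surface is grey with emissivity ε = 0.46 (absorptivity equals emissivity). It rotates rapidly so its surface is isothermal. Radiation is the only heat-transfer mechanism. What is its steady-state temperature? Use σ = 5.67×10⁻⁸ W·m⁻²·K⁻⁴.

T ≈ 277 K

At equilibrium, absorbed power = emitted power.
Absorbing cross-section = πr² = 1.204×10¹⁶ m²; emitting surface = 4πr² = 4.815×10¹⁶ m² (ratio 4).
εS·A_cross = εσ·A_surf·T⁴  ⇒  T⁴ = S/(4σ)   (ε cancels).
T⁴ = 1330/(4·5.67×10⁻⁸) = 5.864×10⁹ K⁴.
T = (5.864×10⁹)^(1/4).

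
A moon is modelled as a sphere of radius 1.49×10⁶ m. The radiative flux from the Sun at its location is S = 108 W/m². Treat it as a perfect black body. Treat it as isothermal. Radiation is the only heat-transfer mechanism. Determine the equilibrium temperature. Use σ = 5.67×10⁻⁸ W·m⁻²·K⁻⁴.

At equilibrium, absorbed power = emitted power.
Absorbing cross-section = πr² = 6.975×10¹² m²; emitting surface = 4πr² = 2.790×10¹³ m² (ratio 4).
S·A_cross = εσ·A_surf·T⁴  ⇒  T⁴ = S/(4σ).
T⁴ = 1.00·108/(4·5.67×10⁻⁸) = 4.762×10⁸ K⁴.
T = (4.762×10⁸)^(1/4).

T ≈ 148 K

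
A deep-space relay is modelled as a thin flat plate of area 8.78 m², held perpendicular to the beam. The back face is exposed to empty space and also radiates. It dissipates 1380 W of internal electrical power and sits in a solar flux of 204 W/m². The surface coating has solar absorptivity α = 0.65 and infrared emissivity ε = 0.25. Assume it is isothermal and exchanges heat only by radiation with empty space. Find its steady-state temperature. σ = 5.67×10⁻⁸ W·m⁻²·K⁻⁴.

At steady state, absorbed solar power + internal power = radiated power.
Absorbed: α·S·A_cross = 0.65·204·8.780 = 1164 W (cross-section A).
Total input = 1164 + 1380 = 2544 W.
Radiated: εσ·A_surf·T⁴ with A_surf = 2A = 17.56 m².
T⁴ = 2544/(0.25·5.67×10⁻⁸·17.56) = 1.022×10¹⁰ K⁴.

T ≈ 318 K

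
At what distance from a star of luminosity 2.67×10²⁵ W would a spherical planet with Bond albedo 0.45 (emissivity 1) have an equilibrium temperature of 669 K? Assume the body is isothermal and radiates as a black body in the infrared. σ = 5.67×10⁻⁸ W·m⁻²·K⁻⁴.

For an isothermal black-emitting sphere, (1−a)S·πr² = σ·4πr²·T⁴ ⇒ S = 4σT⁴/(1−a).
S = 4·5.67×10⁻⁸·(669)⁴/0.550 = 82600 W/m².
Flux falls as S = L/(4πd²), so d = √(L/(4πS)) = √(2.67×10²⁵/(4π·82600)).

d ≈ 5.07×10⁹ m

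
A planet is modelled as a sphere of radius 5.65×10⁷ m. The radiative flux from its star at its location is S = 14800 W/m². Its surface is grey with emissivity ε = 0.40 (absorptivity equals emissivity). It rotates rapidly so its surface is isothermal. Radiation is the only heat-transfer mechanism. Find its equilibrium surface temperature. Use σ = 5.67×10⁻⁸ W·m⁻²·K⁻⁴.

At equilibrium, absorbed power = emitted power.
Absorbing cross-section = πr² = 1.003×10¹⁶ m²; emitting surface = 4πr² = 4.011×10¹⁶ m² (ratio 4).
εS·A_cross = εσ·A_surf·T⁴  ⇒  T⁴ = S/(4σ)   (ε cancels).
T⁴ = 14800/(4·5.67×10⁻⁸) = 6.526×10¹⁰ K⁴.
T = (6.526×10¹⁰)^(1/4).

T ≈ 505 K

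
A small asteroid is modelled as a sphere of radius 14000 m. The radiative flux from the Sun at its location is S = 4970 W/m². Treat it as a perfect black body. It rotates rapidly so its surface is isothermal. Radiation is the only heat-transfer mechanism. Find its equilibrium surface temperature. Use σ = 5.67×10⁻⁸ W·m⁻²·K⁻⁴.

T ≈ 385 K

At equilibrium, absorbed power = emitted power.
Absorbing cross-section = πr² = 6.158×10⁸ m²; emitting surface = 4πr² = 2.463×10⁹ m² (ratio 4).
S·A_cross = εσ·A_surf·T⁴  ⇒  T⁴ = S/(4σ).
T⁴ = 1.00·4970/(4·5.67×10⁻⁸) = 2.191×10¹⁰ K⁴.
T = (2.191×10¹⁰)^(1/4).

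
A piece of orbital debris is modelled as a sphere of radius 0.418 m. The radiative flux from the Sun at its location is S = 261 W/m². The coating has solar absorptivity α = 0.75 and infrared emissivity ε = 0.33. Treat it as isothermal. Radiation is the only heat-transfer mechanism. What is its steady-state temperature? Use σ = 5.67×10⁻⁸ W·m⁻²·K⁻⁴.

T ≈ 226 K

At equilibrium, absorbed power = emitted power.
Absorbing cross-section = πr² = 0.5489 m²; emitting surface = 4πr² = 2.196 m² (ratio 4).
αS·A_cross = εσ·A_surf·T⁴  ⇒  T⁴ = αS/(ε·4σ).
T⁴ = 0.750·261/(0.33·4·5.67×10⁻⁸) = 2.615×10⁹ K⁴.
T = (2.615×10⁹)^(1/4).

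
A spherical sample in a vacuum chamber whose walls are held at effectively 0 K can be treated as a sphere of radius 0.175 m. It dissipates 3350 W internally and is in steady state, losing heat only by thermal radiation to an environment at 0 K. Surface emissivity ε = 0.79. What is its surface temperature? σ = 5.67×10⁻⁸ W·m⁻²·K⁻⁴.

Steady state: internal power = radiated power, P = εσA T⁴.
Radiating area A = 4πr² = 0.3848 m².
T⁴ = P/(εσA) = 3350/(0.79·5.67×10⁻⁸·0.3848) = 1.943×10¹¹ K⁴.
T = (1.943×10¹¹)^(1/4).

T ≈ 664 K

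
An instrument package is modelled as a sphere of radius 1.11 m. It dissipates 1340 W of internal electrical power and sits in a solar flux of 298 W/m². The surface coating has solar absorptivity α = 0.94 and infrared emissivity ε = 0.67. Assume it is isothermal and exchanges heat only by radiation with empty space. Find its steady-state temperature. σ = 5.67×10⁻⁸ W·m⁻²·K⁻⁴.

At steady state, absorbed solar power + internal power = radiated power.
Absorbed: α·S·A_cross = 0.94·298·3.871 = 1084 W (cross-section πr²).
Total input = 1084 + 1340 = 2424 W.
Radiated: εσ·A_surf·T⁴ with A_surf = 4πr² = 15.48 m².
T⁴ = 2424/(0.67·5.67×10⁻⁸·15.48) = 4.122×10⁹ K⁴.

T ≈ 253 K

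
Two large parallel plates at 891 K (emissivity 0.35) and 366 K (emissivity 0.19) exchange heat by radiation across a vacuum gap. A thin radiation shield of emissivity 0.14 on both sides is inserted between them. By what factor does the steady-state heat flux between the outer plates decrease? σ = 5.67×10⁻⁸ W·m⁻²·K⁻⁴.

factor ≈ 2.87

Without shield: q₀ = σΔ(T⁴)/(1/ε₁+1/ε₂−1) with denominator 7.120.
With shield the two gaps are in series; the resistances add: (1/ε₁+1/ε_s−1)+(1/ε_s+1/ε₂−1) = 9.000+11.41 = 20.41.
Heat-flux ratio q₀/q = 20.41/7.120.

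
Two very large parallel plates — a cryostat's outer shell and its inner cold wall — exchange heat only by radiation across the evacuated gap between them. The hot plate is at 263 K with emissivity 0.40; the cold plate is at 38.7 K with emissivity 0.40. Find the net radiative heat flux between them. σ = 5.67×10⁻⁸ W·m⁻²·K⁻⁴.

q ≈ 67.8 W/m²

For two infinite grey parallel plates, q = σ(T₁⁴ − T₂⁴)/(1/ε₁ + 1/ε₂ − 1).
T₁⁴ − T₂⁴ = 4.784×10⁹ − 2.243×10⁶ = 4.782×10⁹ K⁴.
1/ε₁ + 1/ε₂ − 1 = 2.500 + 2.500 − 1 = 4.000.
q = 5.67×10⁻⁸ × 4.782×10⁹ / 4.000.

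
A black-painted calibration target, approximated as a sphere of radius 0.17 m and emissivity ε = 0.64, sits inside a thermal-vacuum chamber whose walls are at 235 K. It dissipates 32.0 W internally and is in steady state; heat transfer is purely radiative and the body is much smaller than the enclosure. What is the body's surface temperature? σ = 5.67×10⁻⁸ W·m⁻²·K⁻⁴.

For a small grey body in a large enclosure, net radiated power = εσA(T⁴ − T_w⁴).
Steady state: P = εσA(T⁴ − T_w⁴) with A = 4πr² = 0.3632 m².
T⁴ = P/(εσA) + T_w⁴ = 32.0/(0.64·5.67×10⁻⁸·0.3632) + (235)⁴
    = 2.428×10⁹ + 3.050×10⁹ = 5.478×10⁹ K⁴.

T ≈ 272 K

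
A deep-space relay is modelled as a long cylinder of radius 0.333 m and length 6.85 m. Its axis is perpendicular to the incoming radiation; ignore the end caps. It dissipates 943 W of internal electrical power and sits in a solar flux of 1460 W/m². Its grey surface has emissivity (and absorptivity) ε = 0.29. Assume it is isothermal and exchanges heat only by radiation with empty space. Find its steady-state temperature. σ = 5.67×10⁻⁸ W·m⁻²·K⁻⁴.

At steady state, absorbed solar power + internal power = radiated power.
Absorbed: α·S·A_cross = 0.29·1460·4.562 = 1932 W (cross-section 2rL).
Total input = 1932 + 943 = 2875 W.
Radiated: εσ·A_surf·T⁴ with A_surf = 2πrL = 14.33 m².
T⁴ = 2875/(0.29·5.67×10⁻⁸·14.33) = 1.220×10¹⁰ K⁴.

T ≈ 332 K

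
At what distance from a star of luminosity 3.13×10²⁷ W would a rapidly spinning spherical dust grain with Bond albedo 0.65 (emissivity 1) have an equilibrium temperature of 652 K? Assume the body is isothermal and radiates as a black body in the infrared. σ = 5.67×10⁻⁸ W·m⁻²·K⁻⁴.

d ≈ 4.61×10¹⁰ m

For an isothermal black-emitting sphere, (1−a)S·πr² = σ·4πr²·T⁴ ⇒ S = 4σT⁴/(1−a).
S = 4·5.67×10⁻⁸·(652)⁴/0.350 = 1.171×10⁵ W/m².
Flux falls as S = L/(4πd²), so d = √(L/(4πS)) = √(3.13×10²⁷/(4π·1.171×10⁵)).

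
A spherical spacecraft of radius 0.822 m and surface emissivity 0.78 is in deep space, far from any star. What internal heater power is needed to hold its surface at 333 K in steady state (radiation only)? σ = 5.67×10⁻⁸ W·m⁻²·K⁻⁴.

P ≈ 4620 W

P = εσ·4πr²·T⁴.
4πr² = 8.491 m²; T⁴ = 1.230×10¹⁰ K⁴.
P = 0.78·5.67×10⁻⁸·8.491·1.230×10¹⁰.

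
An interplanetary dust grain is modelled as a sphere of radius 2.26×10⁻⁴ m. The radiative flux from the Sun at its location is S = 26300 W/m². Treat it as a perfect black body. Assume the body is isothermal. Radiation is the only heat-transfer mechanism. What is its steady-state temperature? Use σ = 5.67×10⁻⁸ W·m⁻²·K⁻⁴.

At equilibrium, absorbed power = emitted power.
Absorbing cross-section = πr² = 1.605×10⁻⁷ m²; emitting surface = 4πr² = 6.418×10⁻⁷ m² (ratio 4).
S·A_cross = εσ·A_surf·T⁴  ⇒  T⁴ = S/(4σ).
T⁴ = 1.00·26300/(4·5.67×10⁻⁸) = 1.160×10¹¹ K⁴.
T = (1.160×10¹¹)^(1/4).

T ≈ 584 K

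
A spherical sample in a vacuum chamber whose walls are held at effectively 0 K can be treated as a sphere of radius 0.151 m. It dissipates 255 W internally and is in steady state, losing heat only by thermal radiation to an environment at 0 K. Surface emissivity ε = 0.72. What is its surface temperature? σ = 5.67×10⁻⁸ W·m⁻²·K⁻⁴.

Steady state: internal power = radiated power, P = εσA T⁴.
Radiating area A = 4πr² = 0.2865 m².
T⁴ = P/(εσA) = 255/(0.72·5.67×10⁻⁸·0.2865) = 2.180×10¹⁰ K⁴.
T = (2.180×10¹⁰)^(1/4).

T ≈ 384 K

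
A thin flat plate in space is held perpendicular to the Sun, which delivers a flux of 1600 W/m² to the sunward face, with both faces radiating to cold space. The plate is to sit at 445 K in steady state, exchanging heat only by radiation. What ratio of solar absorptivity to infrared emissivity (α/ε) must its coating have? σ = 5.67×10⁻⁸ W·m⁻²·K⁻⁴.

Balance: αS·A = εσ·2A·T⁴ ⇒ α/ε = 2σT⁴/S.
α/ε = 2·5.67×10⁻⁸·(445)⁴/1600 = 2·5.67×10⁻⁸·3.921×10¹⁰/1600.

α/ε ≈ 2.78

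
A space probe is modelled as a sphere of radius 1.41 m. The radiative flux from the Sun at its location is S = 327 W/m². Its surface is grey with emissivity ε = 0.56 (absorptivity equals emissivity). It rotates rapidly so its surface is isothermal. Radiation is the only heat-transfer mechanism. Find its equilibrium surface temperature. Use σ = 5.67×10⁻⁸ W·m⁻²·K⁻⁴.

At equilibrium, absorbed power = emitted power.
Absorbing cross-section = πr² = 6.246 m²; emitting surface = 4πr² = 24.98 m² (ratio 4).
εS·A_cross = εσ·A_surf·T⁴  ⇒  T⁴ = S/(4σ)   (ε cancels).
T⁴ = 327/(4·5.67×10⁻⁸) = 1.442×10⁹ K⁴.
T = (1.442×10⁹)^(1/4).

T ≈ 195 K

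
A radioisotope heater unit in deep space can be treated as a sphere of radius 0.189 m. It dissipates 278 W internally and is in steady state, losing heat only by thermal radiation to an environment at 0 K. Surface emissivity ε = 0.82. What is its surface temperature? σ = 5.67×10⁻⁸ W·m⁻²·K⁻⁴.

T ≈ 340 K

Steady state: internal power = radiated power, P = εσA T⁴.
Radiating area A = 4πr² = 0.4489 m².
T⁴ = P/(εσA) = 278/(0.82·5.67×10⁻⁸·0.4489) = 1.332×10¹⁰ K⁴.
T = (1.332×10¹⁰)^(1/4).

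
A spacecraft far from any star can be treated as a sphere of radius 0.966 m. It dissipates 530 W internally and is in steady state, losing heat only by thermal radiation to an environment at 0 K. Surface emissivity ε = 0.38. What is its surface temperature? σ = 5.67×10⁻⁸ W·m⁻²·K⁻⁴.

Steady state: internal power = radiated power, P = εσA T⁴.
Radiating area A = 4πr² = 11.73 m².
T⁴ = P/(εσA) = 530/(0.38·5.67×10⁻⁸·11.73) = 2.098×10⁹ K⁴.
T = (2.098×10⁹)^(1/4).

T ≈ 214 K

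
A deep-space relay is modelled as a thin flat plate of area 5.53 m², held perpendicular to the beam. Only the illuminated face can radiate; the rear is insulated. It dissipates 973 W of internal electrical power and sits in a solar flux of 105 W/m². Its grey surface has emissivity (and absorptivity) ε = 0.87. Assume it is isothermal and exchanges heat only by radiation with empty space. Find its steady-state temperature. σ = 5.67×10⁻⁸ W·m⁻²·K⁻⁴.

T ≈ 271 K

At steady state, absorbed solar power + internal power = radiated power.
Absorbed: α·S·A_cross = 0.87·105·5.530 = 505.2 W (cross-section A).
Total input = 505.2 + 973 = 1478 W.
Radiated: εσ·A_surf·T⁴ with A_surf = A = 5.530 m².
T⁴ = 1478/(0.87·5.67×10⁻⁸·5.530) = 5.419×10⁹ K⁴.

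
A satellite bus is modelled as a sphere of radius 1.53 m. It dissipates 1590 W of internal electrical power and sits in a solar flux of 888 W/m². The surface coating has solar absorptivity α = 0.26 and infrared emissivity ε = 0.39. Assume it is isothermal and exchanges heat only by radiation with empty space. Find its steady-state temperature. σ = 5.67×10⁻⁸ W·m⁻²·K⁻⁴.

At steady state, absorbed solar power + internal power = radiated power.
Absorbed: α·S·A_cross = 0.26·888·7.354 = 1698 W (cross-section πr²).
Total input = 1698 + 1590 = 3288 W.
Radiated: εσ·A_surf·T⁴ with A_surf = 4πr² = 29.42 m².
T⁴ = 3288/(0.39·5.67×10⁻⁸·29.42) = 5.055×10⁹ K⁴.

T ≈ 267 K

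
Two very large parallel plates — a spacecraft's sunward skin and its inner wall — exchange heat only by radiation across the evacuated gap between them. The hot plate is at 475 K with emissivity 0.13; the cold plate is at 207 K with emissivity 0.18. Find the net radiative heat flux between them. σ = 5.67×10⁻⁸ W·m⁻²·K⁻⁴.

q ≈ 227 W/m²

For two infinite grey parallel plates, q = σ(T₁⁴ − T₂⁴)/(1/ε₁ + 1/ε₂ − 1).
T₁⁴ − T₂⁴ = 5.091×10¹⁰ − 1.836×10⁹ = 4.907×10¹⁰ K⁴.
1/ε₁ + 1/ε₂ − 1 = 7.692 + 5.556 − 1 = 12.25.
q = 5.67×10⁻⁸ × 4.907×10¹⁰ / 12.25.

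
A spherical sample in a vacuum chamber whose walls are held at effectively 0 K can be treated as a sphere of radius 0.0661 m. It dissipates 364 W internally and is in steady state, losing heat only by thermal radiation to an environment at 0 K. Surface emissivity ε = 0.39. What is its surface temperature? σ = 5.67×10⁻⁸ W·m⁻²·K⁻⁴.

Steady state: internal power = radiated power, P = εσA T⁴.
Radiating area A = 4πr² = 0.05491 m².
T⁴ = P/(εσA) = 364/(0.39·5.67×10⁻⁸·0.05491) = 2.998×10¹¹ K⁴.
T = (2.998×10¹¹)^(1/4).

T ≈ 740 K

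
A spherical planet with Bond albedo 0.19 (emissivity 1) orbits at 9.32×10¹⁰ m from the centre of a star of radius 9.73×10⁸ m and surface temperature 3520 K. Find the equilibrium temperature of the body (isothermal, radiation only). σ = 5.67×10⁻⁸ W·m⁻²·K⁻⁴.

The star's surface emits σT_*⁴; at distance d the flux is S = σT_*⁴(R_*/d)².
S = 5.67×10⁻⁸·(3520)⁴·(9.73×10⁸/9.32×10¹⁰)² = 948.7 W/m².
For an isothermal sphere T⁴ = (1−a)S/(4σ) = 3.388×10⁹ K⁴.

T ≈ 241 K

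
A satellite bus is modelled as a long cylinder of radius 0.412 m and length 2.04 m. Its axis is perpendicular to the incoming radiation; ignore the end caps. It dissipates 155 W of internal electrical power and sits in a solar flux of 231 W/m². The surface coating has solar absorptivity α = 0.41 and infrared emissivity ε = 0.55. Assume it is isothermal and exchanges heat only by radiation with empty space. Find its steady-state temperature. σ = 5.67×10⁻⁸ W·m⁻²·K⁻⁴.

At steady state, absorbed solar power + internal power = radiated power.
Absorbed: α·S·A_cross = 0.41·231·1.681 = 159.2 W (cross-section 2rL).
Total input = 159.2 + 155 = 314.2 W.
Radiated: εσ·A_surf·T⁴ with A_surf = 2πrL = 5.281 m².
T⁴ = 314.2/(0.55·5.67×10⁻⁸·5.281) = 1.908×10⁹ K⁴.

T ≈ 209 K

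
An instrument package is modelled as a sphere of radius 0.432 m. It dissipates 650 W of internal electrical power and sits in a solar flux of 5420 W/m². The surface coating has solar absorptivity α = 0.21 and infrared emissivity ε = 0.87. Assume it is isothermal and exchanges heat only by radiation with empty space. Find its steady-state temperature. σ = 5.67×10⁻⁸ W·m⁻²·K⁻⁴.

T ≈ 327 K

At steady state, absorbed solar power + internal power = radiated power.
Absorbed: α·S·A_cross = 0.21·5420·0.5863 = 667.3 W (cross-section πr²).
Total input = 667.3 + 650 = 1317 W.
Radiated: εσ·A_surf·T⁴ with A_surf = 4πr² = 2.345 m².
T⁴ = 1317/(0.87·5.67×10⁻⁸·2.345) = 1.139×10¹⁰ K⁴.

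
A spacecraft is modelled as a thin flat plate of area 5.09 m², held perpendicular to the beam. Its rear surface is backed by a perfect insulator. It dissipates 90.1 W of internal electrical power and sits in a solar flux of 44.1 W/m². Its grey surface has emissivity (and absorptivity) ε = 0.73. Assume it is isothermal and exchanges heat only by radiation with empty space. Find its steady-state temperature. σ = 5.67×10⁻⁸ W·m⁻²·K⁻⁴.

At steady state, absorbed solar power + internal power = radiated power.
Absorbed: α·S·A_cross = 0.73·44.1·5.090 = 163.9 W (cross-section A).
Total input = 163.9 + 90.1 = 254.0 W.
Radiated: εσ·A_surf·T⁴ with A_surf = A = 5.090 m².
T⁴ = 254.0/(0.73·5.67×10⁻⁸·5.090) = 1.205×10⁹ K⁴.

T ≈ 186 K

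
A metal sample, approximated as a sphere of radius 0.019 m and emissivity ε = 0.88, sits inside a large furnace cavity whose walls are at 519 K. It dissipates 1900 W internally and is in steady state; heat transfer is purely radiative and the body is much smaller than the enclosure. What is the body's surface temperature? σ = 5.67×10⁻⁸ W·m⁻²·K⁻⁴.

T ≈ 1710 K

For a small grey body in a large enclosure, net radiated power = εσA(T⁴ − T_w⁴).
Steady state: P = εσA(T⁴ − T_w⁴) with A = 4πr² = 0.004536 m².
T⁴ = P/(εσA) + T_w⁴ = 1900/(0.88·5.67×10⁻⁸·0.004536) + (519)⁴
    = 8.394×10¹² + 7.256×10¹⁰ = 8.467×10¹² K⁴.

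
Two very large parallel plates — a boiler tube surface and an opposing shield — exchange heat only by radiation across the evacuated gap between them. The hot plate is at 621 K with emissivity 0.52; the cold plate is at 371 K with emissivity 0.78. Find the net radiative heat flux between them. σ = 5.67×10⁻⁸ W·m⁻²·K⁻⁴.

q ≈ 3340 W/m²

For two infinite grey parallel plates, q = σ(T₁⁴ − T₂⁴)/(1/ε₁ + 1/ε₂ − 1).
T₁⁴ − T₂⁴ = 1.487×10¹¹ − 1.895×10¹⁰ = 1.298×10¹¹ K⁴.
1/ε₁ + 1/ε₂ − 1 = 1.923 + 1.282 − 1 = 2.205.
q = 5.67×10⁻⁸ × 1.298×10¹¹ / 2.205.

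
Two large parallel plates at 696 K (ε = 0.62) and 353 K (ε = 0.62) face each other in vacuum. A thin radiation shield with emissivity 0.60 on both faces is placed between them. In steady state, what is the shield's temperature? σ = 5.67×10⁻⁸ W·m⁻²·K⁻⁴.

In steady state the net flux on the hot side equals that on the cold side.
σ(T₁⁴−T_s⁴)/D₁ = σ(T_s⁴−T₂⁴)/D₂, with D₁ = 1/ε₁+1/ε_s−1 = 2.280, D₂ = 1/ε_s+1/ε₂−1 = 2.280.
Solve for T_s⁴: T_s⁴ = (D₂·T₁⁴ + D₁·T₂⁴)/(D₁+D₂) = 1.251×10¹¹ K⁴.

T_s ≈ 595 K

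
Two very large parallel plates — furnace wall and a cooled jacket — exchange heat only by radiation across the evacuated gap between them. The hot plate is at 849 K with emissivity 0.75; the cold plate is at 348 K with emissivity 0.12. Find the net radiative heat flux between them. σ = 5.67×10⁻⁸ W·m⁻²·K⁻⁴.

For two infinite grey parallel plates, q = σ(T₁⁴ − T₂⁴)/(1/ε₁ + 1/ε₂ − 1).
T₁⁴ − T₂⁴ = 5.196×10¹¹ − 1.467×10¹⁰ = 5.049×10¹¹ K⁴.
1/ε₁ + 1/ε₂ − 1 = 1.333 + 8.333 − 1 = 8.667.
q = 5.67×10⁻⁸ × 5.049×10¹¹ / 8.667.

q ≈ 3300 W/m²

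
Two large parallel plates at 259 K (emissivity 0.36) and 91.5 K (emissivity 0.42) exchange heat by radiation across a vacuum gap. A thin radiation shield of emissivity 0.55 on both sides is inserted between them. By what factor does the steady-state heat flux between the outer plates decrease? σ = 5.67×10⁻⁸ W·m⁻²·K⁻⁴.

Without shield: q₀ = σΔ(T⁴)/(1/ε₁+1/ε₂−1) with denominator 4.159.
With shield the two gaps are in series; the resistances add: (1/ε₁+1/ε_s−1)+(1/ε_s+1/ε₂−1) = 3.596+3.199 = 6.795.
Heat-flux ratio q₀/q = 6.795/4.159.

factor ≈ 1.63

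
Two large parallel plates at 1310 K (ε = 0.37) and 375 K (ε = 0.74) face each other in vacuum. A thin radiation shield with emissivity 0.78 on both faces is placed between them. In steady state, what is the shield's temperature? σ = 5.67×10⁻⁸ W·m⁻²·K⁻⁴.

T_s ≈ 1010 K

In steady state the net flux on the hot side equals that on the cold side.
σ(T₁⁴−T_s⁴)/D₁ = σ(T_s⁴−T₂⁴)/D₂, with D₁ = 1/ε₁+1/ε_s−1 = 2.985, D₂ = 1/ε_s+1/ε₂−1 = 1.633.
Solve for T_s⁴: T_s⁴ = (D₂·T₁⁴ + D₁·T₂⁴)/(D₁+D₂) = 1.054×10¹² K⁴.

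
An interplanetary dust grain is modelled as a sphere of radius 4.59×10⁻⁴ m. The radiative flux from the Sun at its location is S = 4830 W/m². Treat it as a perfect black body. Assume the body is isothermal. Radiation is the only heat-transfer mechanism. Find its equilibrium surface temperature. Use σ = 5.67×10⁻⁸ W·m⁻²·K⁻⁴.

T ≈ 382 K

At equilibrium, absorbed power = emitted power.
Absorbing cross-section = πr² = 6.619×10⁻⁷ m²; emitting surface = 4πr² = 2.647×10⁻⁶ m² (ratio 4).
S·A_cross = εσ·A_surf·T⁴  ⇒  T⁴ = S/(4σ).
T⁴ = 1.00·4830/(4·5.67×10⁻⁸) = 2.130×10¹⁰ K⁴.
T = (2.130×10¹⁰)^(1/4).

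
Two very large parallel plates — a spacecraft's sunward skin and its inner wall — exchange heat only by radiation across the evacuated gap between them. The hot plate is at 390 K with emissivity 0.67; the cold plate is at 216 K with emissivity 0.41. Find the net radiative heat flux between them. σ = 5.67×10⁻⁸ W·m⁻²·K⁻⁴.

q ≈ 405 W/m²

For two infinite grey parallel plates, q = σ(T₁⁴ − T₂⁴)/(1/ε₁ + 1/ε₂ − 1).
T₁⁴ − T₂⁴ = 2.313×10¹⁰ − 2.177×10⁹ = 2.096×10¹⁰ K⁴.
1/ε₁ + 1/ε₂ − 1 = 1.493 + 2.439 − 1 = 2.932.
q = 5.67×10⁻⁸ × 2.096×10¹⁰ / 2.932.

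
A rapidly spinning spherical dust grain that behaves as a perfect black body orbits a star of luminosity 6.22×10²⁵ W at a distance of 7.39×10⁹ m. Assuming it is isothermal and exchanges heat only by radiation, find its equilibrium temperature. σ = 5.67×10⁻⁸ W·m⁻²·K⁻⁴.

First find the stellar flux at distance d: S = L/(4πd²) = 6.22×10²⁵/(4π·(7.39×10⁹)²) = 90630 W/m².
For an isothermal sphere, absorbed (1−a)S·πr² = emitted σ·4πr²·T⁴, so T⁴ = (1−a)S/(4σ).
T⁴ = 1.00·90630/(4·5.67×10⁻⁸) = 3.996×10¹¹ K⁴.

T ≈ 795 K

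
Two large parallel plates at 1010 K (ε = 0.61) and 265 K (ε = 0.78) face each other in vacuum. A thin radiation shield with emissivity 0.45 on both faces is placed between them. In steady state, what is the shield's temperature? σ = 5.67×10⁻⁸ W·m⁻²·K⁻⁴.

In steady state the net flux on the hot side equals that on the cold side.
σ(T₁⁴−T_s⁴)/D₁ = σ(T_s⁴−T₂⁴)/D₂, with D₁ = 1/ε₁+1/ε_s−1 = 2.862, D₂ = 1/ε_s+1/ε₂−1 = 2.504.
Solve for T_s⁴: T_s⁴ = (D₂·T₁⁴ + D₁·T₂⁴)/(D₁+D₂) = 4.883×10¹¹ K⁴.

T_s ≈ 836 K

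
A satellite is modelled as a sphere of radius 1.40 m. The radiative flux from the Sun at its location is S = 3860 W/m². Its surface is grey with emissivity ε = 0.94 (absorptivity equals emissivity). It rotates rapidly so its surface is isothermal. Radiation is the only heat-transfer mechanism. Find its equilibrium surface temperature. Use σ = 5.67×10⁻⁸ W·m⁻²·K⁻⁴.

T ≈ 361 K

At equilibrium, absorbed power = emitted power.
Absorbing cross-section = πr² = 6.158 m²; emitting surface = 4πr² = 24.63 m² (ratio 4).
εS·A_cross = εσ·A_surf·T⁴  ⇒  T⁴ = S/(4σ)   (ε cancels).
T⁴ = 3860/(4·5.67×10⁻⁸) = 1.702×10¹⁰ K⁴.
T = (1.702×10¹⁰)^(1/4).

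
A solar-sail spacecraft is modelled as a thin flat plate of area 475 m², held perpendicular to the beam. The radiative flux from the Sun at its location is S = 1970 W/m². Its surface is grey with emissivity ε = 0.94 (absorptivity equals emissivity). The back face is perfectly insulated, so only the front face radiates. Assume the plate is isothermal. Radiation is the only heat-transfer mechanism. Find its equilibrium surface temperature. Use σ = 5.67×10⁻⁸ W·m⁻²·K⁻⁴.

At equilibrium, absorbed power = emitted power.
Absorbing cross-section = A = 475.0 m²; emitting surface = A = 475.0 m² (ratio 1).
εS·A_cross = εσ·A_surf·T⁴  ⇒  T⁴ = S/(1σ)   (ε cancels).
T⁴ = 1970/(1·5.67×10⁻⁸) = 3.474×10¹⁰ K⁴.
T = (3.474×10¹⁰)^(1/4).

T ≈ 432 K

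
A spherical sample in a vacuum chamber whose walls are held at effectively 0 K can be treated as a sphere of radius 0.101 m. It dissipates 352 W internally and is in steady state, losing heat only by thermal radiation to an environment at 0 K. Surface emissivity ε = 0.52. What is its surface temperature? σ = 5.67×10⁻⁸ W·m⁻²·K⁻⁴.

T ≈ 552 K

Steady state: internal power = radiated power, P = εσA T⁴.
Radiating area A = 4πr² = 0.1282 m².
T⁴ = P/(εσA) = 352/(0.52·5.67×10⁻⁸·0.1282) = 9.313×10¹⁰ K⁴.
T = (9.313×10¹⁰)^(1/4).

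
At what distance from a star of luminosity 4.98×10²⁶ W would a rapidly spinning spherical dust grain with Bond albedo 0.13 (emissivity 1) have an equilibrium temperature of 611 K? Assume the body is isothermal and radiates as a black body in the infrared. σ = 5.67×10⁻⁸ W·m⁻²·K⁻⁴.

d ≈ 3.30×10¹⁰ m

For an isothermal black-emitting sphere, (1−a)S·πr² = σ·4πr²·T⁴ ⇒ S = 4σT⁴/(1−a).
S = 4·5.67×10⁻⁸·(611)⁴/0.870 = 36330 W/m².
Flux falls as S = L/(4πd²), so d = √(L/(4πS)) = √(4.98×10²⁶/(4π·36330)).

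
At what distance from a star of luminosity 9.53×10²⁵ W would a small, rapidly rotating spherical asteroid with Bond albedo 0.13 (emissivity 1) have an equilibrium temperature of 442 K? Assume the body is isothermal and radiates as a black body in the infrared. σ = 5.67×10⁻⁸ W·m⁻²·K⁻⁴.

d ≈ 2.76×10¹⁰ m

For an isothermal black-emitting sphere, (1−a)S·πr² = σ·4πr²·T⁴ ⇒ S = 4σT⁴/(1−a).
S = 4·5.67×10⁻⁸·(442)⁴/0.870 = 9950 W/m².
Flux falls as S = L/(4πd²), so d = √(L/(4πS)) = √(9.53×10²⁵/(4π·9950)).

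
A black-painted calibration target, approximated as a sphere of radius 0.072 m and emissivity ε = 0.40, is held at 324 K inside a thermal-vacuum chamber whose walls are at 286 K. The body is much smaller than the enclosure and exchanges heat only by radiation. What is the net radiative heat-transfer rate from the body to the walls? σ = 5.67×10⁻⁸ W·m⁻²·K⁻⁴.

P_net ≈ 6.40 W

For a small grey body in a large enclosure: P_net = εσA(T_body⁴ − T_wall⁴).
A = 4πr² = 0.06514 m²; T_body⁴ − T_wall⁴ = 1.102×10¹⁰ − 6.691×10⁹ = 4.329×10⁹ K⁴.
|P_net| = 0.40·5.67×10⁻⁸·0.06514·4.329×10⁹.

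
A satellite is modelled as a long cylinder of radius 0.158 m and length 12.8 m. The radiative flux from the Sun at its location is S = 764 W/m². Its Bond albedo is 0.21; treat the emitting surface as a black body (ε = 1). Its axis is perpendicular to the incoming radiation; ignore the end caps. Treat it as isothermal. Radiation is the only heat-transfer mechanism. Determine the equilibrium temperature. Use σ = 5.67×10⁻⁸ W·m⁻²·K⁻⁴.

At equilibrium, absorbed power = emitted power.
Absorbing cross-section = 2rL = 4.045 m²; emitting surface = 2πrL = 12.71 m² (ratio π).
(1−a)S·A_cross = εσ·A_surf·T⁴  ⇒  T⁴ = (1−a)S/(πσ).
T⁴ = 0.790·764/(π·5.67×10⁻⁸) = 3.388×10⁹ K⁴.
T = (3.388×10⁹)^(1/4).

T ≈ 241 K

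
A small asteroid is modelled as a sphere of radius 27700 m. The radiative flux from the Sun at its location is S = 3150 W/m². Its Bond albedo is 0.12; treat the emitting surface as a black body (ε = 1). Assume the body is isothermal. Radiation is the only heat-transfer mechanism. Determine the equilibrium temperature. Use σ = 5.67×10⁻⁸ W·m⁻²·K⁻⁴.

At equilibrium, absorbed power = emitted power.
Absorbing cross-section = πr² = 2.411×10⁹ m²; emitting surface = 4πr² = 9.642×10⁹ m² (ratio 4).
(1−a)S·A_cross = εσ·A_surf·T⁴  ⇒  T⁴ = (1−a)S/(4σ).
T⁴ = 0.880·3150/(4·5.67×10⁻⁸) = 1.222×10¹⁰ K⁴.
T = (1.222×10¹⁰)^(1/4).

T ≈ 332 K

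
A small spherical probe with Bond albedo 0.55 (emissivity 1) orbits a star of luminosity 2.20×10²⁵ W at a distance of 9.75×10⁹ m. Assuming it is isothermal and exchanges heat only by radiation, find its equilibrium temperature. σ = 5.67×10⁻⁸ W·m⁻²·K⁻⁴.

First find the stellar flux at distance d: S = L/(4πd²) = 2.20×10²⁵/(4π·(9.75×10⁹)²) = 18420 W/m².
For an isothermal sphere, absorbed (1−a)S·πr² = emitted σ·4πr²·T⁴, so T⁴ = (1−a)S/(4σ).
T⁴ = 0.450·18420/(4·5.67×10⁻⁸) = 3.654×10¹⁰ K⁴.

T ≈ 437 K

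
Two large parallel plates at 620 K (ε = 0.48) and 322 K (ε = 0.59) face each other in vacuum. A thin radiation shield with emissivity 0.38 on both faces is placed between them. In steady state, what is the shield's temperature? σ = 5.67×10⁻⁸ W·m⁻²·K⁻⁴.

In steady state the net flux on the hot side equals that on the cold side.
σ(T₁⁴−T_s⁴)/D₁ = σ(T_s⁴−T₂⁴)/D₂, with D₁ = 1/ε₁+1/ε_s−1 = 3.715, D₂ = 1/ε_s+1/ε₂−1 = 3.326.
Solve for T_s⁴: T_s⁴ = (D₂·T₁⁴ + D₁·T₂⁴)/(D₁+D₂) = 7.548×10¹⁰ K⁴.

T_s ≈ 524 K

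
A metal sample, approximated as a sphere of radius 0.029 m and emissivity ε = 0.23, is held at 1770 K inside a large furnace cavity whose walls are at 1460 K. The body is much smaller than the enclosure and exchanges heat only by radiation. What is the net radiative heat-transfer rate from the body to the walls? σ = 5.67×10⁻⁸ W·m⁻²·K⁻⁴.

P_net ≈ 727 W

For a small grey body in a large enclosure: P_net = εσA(T_body⁴ − T_wall⁴).
A = 4πr² = 0.01057 m²; T_body⁴ − T_wall⁴ = 9.815×10¹² − 4.544×10¹² = 5.271×10¹² K⁴.
|P_net| = 0.23·5.67×10⁻⁸·0.01057·5.271×10¹².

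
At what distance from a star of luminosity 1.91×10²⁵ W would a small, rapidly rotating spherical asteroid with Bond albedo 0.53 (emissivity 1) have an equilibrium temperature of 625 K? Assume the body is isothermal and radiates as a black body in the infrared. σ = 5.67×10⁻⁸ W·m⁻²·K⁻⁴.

For an isothermal black-emitting sphere, (1−a)S·πr² = σ·4πr²·T⁴ ⇒ S = 4σT⁴/(1−a).
S = 4·5.67×10⁻⁸·(625)⁴/0.470 = 73630 W/m².
Flux falls as S = L/(4πd²), so d = √(L/(4πS)) = √(1.91×10²⁵/(4π·73630)).

d ≈ 4.54×10⁹ m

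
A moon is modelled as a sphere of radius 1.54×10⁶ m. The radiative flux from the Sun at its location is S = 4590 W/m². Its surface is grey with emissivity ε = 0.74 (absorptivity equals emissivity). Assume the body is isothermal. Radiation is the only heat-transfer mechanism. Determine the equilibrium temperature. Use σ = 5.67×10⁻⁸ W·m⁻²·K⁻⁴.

At equilibrium, absorbed power = emitted power.
Absorbing cross-section = πr² = 7.451×10¹² m²; emitting surface = 4πr² = 2.980×10¹³ m² (ratio 4).
εS·A_cross = εσ·A_surf·T⁴  ⇒  T⁴ = S/(4σ)   (ε cancels).
T⁴ = 4590/(4·5.67×10⁻⁸) = 2.024×10¹⁰ K⁴.
T = (2.024×10¹⁰)^(1/4).

T ≈ 377 K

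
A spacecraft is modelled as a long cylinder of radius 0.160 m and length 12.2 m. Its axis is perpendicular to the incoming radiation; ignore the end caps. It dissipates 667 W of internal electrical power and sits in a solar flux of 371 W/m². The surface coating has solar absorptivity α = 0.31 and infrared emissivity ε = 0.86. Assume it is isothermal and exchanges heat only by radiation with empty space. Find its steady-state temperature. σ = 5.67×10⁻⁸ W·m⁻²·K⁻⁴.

T ≈ 208 K

At steady state, absorbed solar power + internal power = radiated power.
Absorbed: α·S·A_cross = 0.31·371·3.904 = 449.0 W (cross-section 2rL).
Total input = 449.0 + 667 = 1116 W.
Radiated: εσ·A_surf·T⁴ with A_surf = 2πrL = 12.26 m².
T⁴ = 1116/(0.86·5.67×10⁻⁸·12.26) = 1.866×10⁹ K⁴.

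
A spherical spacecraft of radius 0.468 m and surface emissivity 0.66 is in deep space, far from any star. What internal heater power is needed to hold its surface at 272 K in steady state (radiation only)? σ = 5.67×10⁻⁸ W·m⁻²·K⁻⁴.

P ≈ 564 W

P = εσ·4πr²·T⁴.
4πr² = 2.752 m²; T⁴ = 5.474×10⁹ K⁴.
P = 0.66·5.67×10⁻⁸·2.752·5.474×10⁹.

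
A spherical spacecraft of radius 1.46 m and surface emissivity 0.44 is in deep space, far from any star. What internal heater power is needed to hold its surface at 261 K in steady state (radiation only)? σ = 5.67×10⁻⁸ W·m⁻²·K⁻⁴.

P ≈ 3100 W

P = εσ·4πr²·T⁴.
4πr² = 26.79 m²; T⁴ = 4.640×10⁹ K⁴.
P = 0.44·5.67×10⁻⁸·26.79·4.640×10⁹.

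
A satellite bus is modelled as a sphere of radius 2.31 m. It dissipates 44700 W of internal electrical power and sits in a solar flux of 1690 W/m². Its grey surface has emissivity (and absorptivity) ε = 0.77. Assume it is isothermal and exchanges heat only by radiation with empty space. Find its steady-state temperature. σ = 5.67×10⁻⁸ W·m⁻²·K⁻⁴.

At steady state, absorbed solar power + internal power = radiated power.
Absorbed: α·S·A_cross = 0.77·1690·16.76 = 21810 W (cross-section πr²).
Total input = 21810 + 44700 = 66510 W.
Radiated: εσ·A_surf·T⁴ with A_surf = 4πr² = 67.06 m².
T⁴ = 66510/(0.77·5.67×10⁻⁸·67.06) = 2.272×10¹⁰ K⁴.

T ≈ 388 K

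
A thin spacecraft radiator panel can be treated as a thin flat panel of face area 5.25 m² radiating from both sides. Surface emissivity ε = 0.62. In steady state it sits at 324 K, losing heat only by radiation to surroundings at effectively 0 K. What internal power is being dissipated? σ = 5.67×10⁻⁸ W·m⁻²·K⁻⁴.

P ≈ 4070 W

Steady state: P = εσA T⁴.
A = 2·5.25 = 10.50 m²; T⁴ = (324)⁴ = 1.102×10¹⁰ K⁴.
P = 0.62 × 5.67×10⁻⁸ × 10.50 × 1.102×10¹⁰.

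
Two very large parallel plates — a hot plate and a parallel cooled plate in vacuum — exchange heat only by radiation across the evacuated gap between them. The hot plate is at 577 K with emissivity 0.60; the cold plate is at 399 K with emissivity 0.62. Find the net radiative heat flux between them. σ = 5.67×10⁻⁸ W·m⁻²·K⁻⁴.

For two infinite grey parallel plates, q = σ(T₁⁴ − T₂⁴)/(1/ε₁ + 1/ε₂ − 1).
T₁⁴ − T₂⁴ = 1.108×10¹¹ − 2.534×10¹⁰ = 8.550×10¹⁰ K⁴.
1/ε₁ + 1/ε₂ − 1 = 1.667 + 1.613 − 1 = 2.280.
q = 5.67×10⁻⁸ × 8.550×10¹⁰ / 2.280.

q ≈ 2130 W/m²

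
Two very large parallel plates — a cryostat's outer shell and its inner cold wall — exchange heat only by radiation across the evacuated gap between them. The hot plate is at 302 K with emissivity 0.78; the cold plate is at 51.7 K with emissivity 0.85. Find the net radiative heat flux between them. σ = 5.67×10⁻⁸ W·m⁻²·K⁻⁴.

For two infinite grey parallel plates, q = σ(T₁⁴ − T₂⁴)/(1/ε₁ + 1/ε₂ − 1).
T₁⁴ − T₂⁴ = 8.318×10⁹ − 7.144×10⁶ = 8.311×10⁹ K⁴.
1/ε₁ + 1/ε₂ − 1 = 1.282 + 1.176 − 1 = 1.459.
q = 5.67×10⁻⁸ × 8.311×10⁹ / 1.459.

q ≈ 323 W/m²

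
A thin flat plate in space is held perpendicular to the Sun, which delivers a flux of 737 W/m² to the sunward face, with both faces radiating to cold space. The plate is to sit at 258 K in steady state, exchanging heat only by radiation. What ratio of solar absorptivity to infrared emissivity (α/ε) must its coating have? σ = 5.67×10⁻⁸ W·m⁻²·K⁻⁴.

Balance: αS·A = εσ·2A·T⁴ ⇒ α/ε = 2σT⁴/S.
α/ε = 2·5.67×10⁻⁸·(258)⁴/737 = 2·5.67×10⁻⁸·4.431×10⁹/737.

α/ε ≈ 0.682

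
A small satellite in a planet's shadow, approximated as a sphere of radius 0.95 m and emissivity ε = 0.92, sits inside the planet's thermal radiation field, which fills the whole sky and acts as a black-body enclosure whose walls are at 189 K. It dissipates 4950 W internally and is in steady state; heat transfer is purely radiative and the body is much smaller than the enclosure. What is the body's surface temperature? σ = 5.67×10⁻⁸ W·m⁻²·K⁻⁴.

For a small grey body in a large enclosure, net radiated power = εσA(T⁴ − T_w⁴).
Steady state: P = εσA(T⁴ − T_w⁴) with A = 4πr² = 11.34 m².
T⁴ = P/(εσA) + T_w⁴ = 4950/(0.92·5.67×10⁻⁸·11.34) + (189)⁴
    = 8.367×10⁹ + 1.276×10⁹ = 9.643×10⁹ K⁴.

T ≈ 313 K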